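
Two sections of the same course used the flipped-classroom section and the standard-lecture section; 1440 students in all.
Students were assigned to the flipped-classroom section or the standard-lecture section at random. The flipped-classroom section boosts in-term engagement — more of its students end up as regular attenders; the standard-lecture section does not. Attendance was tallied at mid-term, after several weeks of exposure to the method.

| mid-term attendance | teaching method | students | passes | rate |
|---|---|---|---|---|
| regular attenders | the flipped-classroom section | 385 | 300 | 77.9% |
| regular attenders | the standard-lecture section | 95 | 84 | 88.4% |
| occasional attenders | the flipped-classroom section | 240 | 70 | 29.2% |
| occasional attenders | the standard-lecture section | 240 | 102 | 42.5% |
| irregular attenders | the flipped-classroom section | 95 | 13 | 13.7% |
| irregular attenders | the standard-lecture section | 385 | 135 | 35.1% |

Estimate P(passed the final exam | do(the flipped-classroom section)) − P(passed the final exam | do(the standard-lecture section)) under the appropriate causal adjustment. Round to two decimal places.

Within every mid-term attendance level the standard-lecture section has the higher rate, yet pooled the flipped-classroom section does — Simpson's reversal.
Mid-term attendance is recorded after the teaching method and is itself shifted by it — it sits on the causal path from teaching method to outcome. Conditioning on a mediator would strip out part of the effect we want; the pooled comparison gives the total causal effect.
The causal difference is the pooled difference: 0.532 − 0.446 = +0.086.

+0.09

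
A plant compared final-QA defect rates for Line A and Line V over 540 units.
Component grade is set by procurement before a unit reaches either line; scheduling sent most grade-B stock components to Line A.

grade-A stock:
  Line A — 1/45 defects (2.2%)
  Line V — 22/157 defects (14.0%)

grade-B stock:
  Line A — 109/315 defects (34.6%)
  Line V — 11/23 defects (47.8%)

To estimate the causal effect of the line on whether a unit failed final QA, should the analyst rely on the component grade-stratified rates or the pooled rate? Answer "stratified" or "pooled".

stratified

The stratified and pooled comparisons disagree (Line A wins within each component grade; Line V wins overall), so the answer turns on the causal role of component grade.
Here component grade is a common cause — it drives both which line a case falls under and the outcome. The crude comparison mixes populations; the stratum-specific rates are the causally relevant ones.
Within each level — grade-A stock: 2.2% vs 14.0%; grade-B stock: 34.6% vs 47.8% — Line A is lower every time.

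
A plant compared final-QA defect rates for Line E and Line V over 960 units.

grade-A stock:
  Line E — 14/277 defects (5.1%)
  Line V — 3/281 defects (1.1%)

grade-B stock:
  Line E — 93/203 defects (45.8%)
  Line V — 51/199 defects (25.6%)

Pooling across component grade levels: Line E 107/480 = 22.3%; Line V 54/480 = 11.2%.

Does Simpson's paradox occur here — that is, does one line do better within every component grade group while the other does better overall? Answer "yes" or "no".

no

Within each component grade level (grade-A stock 5.1% vs 1.1%; grade-B stock 45.8% vs 25.6%), Line V has the lower rate every time. Pooled: 22.3% vs 11.2% — Line V has the lower rate overall. They agree.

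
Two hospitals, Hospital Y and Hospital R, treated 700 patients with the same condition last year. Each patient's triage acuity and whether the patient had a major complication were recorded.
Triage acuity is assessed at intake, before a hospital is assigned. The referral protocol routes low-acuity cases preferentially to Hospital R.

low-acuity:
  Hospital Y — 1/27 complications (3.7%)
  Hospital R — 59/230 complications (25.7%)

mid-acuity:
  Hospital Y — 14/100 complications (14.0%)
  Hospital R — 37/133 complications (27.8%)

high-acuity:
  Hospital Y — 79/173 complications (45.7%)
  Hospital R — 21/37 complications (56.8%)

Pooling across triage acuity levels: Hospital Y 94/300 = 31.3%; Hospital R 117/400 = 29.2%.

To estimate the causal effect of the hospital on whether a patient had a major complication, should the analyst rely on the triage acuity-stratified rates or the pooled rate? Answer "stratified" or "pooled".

stratified

Since triage acuity is a pre-existing factor (not a product of the hospital) and it affects the outcome on its own, it is a confounder. The stratified rates, not the pooled rate, identify the causal effect.
Within each level — low-acuity: 3.7% vs 25.7%; mid-acuity: 14.0% vs 27.8%; high-acuity: 45.7% vs 56.8% — Hospital Y is lower every time.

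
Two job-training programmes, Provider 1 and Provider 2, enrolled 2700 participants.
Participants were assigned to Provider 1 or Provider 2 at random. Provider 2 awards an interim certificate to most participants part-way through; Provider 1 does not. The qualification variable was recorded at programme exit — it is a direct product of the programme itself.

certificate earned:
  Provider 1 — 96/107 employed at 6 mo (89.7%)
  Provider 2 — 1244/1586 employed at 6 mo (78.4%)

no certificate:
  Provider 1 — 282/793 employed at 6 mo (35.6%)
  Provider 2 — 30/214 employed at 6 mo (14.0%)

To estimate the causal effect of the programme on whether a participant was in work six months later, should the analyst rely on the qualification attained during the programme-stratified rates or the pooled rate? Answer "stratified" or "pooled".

pooled

Qualification attained during the programme lies on the pathway programme → qualification attained during the programme → outcome, so adjusting for it blocks the indirect effect. For the total causal effect of programme, use the unadjusted pooled rates.
Pooled: Provider 1 42.0% vs Provider 2 70.8%; Provider 2 is higher overall.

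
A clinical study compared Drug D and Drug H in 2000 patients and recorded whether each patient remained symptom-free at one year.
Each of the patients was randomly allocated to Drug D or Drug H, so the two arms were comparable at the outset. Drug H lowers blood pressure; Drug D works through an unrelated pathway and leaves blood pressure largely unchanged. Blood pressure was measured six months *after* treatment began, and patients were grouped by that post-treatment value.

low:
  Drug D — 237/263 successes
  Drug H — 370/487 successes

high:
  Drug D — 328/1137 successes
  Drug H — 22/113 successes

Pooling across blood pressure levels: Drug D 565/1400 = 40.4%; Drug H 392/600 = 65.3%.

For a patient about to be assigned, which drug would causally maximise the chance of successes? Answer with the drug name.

The blood pressure-specific comparison favours Drug D throughout, but the pooled figures favour Drug H. The question is whether to condition on blood pressure.
Blood pressure is recorded after the drug and is itself shifted by it — it sits on the causal path from drug to outcome. Conditioning on a mediator would strip out part of the effect we want; the pooled comparison gives the total causal effect.
Pooled: Drug D 40.4% vs Drug H 65.3%; Drug H is higher overall.

Drug H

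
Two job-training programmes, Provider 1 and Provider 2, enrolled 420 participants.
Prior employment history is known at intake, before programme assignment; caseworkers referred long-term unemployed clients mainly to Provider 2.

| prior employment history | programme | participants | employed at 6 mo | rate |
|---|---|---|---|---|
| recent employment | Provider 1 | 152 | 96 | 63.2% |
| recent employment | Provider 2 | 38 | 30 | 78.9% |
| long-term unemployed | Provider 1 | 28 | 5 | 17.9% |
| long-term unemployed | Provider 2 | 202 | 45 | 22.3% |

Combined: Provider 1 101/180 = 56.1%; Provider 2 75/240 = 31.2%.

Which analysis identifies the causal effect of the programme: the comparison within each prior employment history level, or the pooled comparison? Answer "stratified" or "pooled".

stratified

The imbalance in prior employment history arose from how participants were allocated, not from anything the programme did; and prior employment history independently affects the outcome. The pooled gap is confounded — condition on prior employment history.
Within each level — recent employment: 63.2% vs 78.9%; long-term unemployed: 17.9% vs 22.3% — Provider 2 is higher every time.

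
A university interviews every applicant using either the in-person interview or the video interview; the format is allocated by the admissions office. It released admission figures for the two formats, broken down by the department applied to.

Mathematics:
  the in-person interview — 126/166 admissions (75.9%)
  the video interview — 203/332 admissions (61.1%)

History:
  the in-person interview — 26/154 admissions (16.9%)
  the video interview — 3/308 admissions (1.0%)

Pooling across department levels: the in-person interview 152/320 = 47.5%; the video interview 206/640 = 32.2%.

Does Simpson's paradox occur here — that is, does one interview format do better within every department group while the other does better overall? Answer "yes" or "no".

Within each department level (Mathematics 75.9% vs 61.1%; History 16.9% vs 1.0%), the in-person interview has the higher rate every time. Pooled: 47.5% vs 32.2% — the in-person interview has the higher rate overall. They agree.

no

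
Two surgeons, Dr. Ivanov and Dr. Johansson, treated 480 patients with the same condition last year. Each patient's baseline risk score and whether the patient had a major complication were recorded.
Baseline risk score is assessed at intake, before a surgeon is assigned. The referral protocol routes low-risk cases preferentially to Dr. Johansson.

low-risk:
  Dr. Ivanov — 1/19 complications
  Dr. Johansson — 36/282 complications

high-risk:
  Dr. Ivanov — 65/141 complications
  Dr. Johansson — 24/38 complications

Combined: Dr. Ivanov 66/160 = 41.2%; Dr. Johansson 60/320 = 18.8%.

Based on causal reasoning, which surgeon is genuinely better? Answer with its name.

Here baseline risk score is a common cause — it drives both which surgeon a case falls under and the outcome. The crude comparison mixes populations; the stratum-specific rates are the causally relevant ones.
Within each level — low-risk: 5.3% vs 12.8%; high-risk: 46.1% vs 63.2% — Dr. Ivanov is lower every time.

Dr. Ivanov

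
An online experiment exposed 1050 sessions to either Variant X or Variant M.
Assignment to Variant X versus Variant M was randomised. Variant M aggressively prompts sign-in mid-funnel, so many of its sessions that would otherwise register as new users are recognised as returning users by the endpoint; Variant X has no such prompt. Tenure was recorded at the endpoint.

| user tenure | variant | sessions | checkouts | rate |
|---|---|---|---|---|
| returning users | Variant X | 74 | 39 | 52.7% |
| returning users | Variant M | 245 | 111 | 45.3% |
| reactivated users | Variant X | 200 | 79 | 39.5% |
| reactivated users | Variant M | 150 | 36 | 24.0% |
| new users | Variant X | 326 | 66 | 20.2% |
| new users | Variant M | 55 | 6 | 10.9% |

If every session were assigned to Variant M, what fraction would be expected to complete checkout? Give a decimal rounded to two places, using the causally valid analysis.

Variant X is higher inside every user tenure stratum but Variant M is higher in aggregate. Whether to stratify depends on how user tenure relates to the variant.
User tenure lies on the pathway variant → user tenure → outcome, so adjusting for it blocks the indirect effect. For the total causal effect of variant, use the unadjusted pooled rates.
So P(outcome | do(Variant M)) is just the pooled rate for Variant M: 153/450 = 0.340.

0.34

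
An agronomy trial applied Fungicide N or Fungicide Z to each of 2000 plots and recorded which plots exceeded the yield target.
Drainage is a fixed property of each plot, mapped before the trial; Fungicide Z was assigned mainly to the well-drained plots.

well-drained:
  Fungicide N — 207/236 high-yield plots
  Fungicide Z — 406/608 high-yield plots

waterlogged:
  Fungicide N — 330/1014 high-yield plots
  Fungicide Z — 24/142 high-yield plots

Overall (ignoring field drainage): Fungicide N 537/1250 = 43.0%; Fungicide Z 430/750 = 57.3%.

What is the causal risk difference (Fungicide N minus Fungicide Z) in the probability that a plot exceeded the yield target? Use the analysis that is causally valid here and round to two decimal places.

The stratified and pooled comparisons disagree (Fungicide N wins within each field drainage; Fungicide Z wins overall), so the answer turns on the causal role of field drainage.
Since field drainage is a pre-existing factor (not a product of the fungicide) and it affects the outcome on its own, it is a confounder. The stratified rates, not the pooled rate, identify the causal effect.
Adjusting over the population distribution of field drainage: 0.422·(0.877−0.668) + 0.578·(0.325−0.169) = +0.179.

+0.18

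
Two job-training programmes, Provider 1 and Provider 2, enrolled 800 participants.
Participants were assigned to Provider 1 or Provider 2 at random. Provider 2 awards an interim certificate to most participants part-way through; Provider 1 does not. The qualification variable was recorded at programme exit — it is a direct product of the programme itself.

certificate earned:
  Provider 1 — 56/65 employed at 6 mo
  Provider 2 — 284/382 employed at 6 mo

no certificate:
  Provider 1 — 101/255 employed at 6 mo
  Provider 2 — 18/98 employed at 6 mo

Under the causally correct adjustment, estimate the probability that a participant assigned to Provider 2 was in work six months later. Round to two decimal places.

0.63

The stratified and pooled comparisons disagree (Provider 1 wins within each qualification attained during the programme; Provider 2 wins overall), so the answer turns on the causal role of qualification attained during the programme.
Qualification attained during the programme is recorded after the programme and is itself shifted by it — it sits on the causal path from programme to outcome. Conditioning on a mediator would strip out part of the effect we want; the pooled comparison gives the total causal effect.
So P(outcome | do(Provider 2)) is just the pooled rate for Provider 2: 302/480 = 0.629.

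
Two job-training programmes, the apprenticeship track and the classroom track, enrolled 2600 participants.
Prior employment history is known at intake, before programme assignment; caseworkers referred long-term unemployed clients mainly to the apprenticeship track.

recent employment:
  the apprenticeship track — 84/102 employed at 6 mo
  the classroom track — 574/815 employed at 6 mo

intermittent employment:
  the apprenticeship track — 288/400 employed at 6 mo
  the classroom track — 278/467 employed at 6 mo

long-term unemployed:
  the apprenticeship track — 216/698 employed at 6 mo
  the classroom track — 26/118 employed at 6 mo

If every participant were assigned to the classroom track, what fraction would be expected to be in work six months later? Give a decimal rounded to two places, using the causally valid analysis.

0.52

Prior employment history is set before the programme has any effect — it is not caused by the programme — and it independently drives the outcome. That makes it a confounder, so the causal comparison is within prior employment history levels.
Standardising the classroom track to the population prior employment history mix: 0.353·574/815 + 0.333·278/467 + 0.314·26/118 = 0.516.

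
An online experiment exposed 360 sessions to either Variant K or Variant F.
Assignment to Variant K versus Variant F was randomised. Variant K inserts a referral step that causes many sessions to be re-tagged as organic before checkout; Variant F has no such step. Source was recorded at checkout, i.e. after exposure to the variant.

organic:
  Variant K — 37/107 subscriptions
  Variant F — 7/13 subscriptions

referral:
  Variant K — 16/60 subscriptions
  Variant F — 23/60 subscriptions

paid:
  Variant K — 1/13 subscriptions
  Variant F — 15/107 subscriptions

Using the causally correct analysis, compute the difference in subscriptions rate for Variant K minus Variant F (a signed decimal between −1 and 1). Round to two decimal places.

+0.05

The traffic source-specific comparison favours Variant F throughout, but the pooled figures favour Variant K. The question is whether to condition on traffic source.
Traffic source lies on the pathway variant → traffic source → outcome, so adjusting for it blocks the indirect effect. For the total causal effect of variant, use the unadjusted pooled rates.
The causal difference is the pooled difference: 0.300 − 0.250 = +0.050.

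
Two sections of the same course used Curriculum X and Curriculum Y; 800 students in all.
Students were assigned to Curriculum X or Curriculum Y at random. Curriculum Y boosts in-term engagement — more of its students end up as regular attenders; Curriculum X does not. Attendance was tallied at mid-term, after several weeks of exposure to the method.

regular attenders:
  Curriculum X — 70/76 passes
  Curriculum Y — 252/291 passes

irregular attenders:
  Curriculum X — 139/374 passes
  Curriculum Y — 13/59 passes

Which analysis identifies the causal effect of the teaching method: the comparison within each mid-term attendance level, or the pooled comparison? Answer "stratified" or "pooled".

Mid-term attendance is downstream of the teaching method. One should not condition on a consequence of treatment, so the overall rates are the right comparison.
Pooled: Curriculum X 46.4% vs Curriculum Y 75.7%; Curriculum Y is higher overall.

pooled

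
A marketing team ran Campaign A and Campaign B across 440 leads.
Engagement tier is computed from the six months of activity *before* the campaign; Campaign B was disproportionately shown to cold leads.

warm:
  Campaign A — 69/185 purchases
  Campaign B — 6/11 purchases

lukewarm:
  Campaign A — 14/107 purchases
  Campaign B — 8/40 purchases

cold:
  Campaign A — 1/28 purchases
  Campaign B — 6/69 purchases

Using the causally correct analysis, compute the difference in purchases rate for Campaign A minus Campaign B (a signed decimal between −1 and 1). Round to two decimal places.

Engagement tier is set before the campaign has any effect — it is not caused by the campaign — and it independently drives the outcome. That makes it a confounder, so the causal comparison is within engagement tier levels.
Adjusting over the population distribution of engagement tier: 0.445·(0.373−0.545) + 0.334·(0.131−0.200) + 0.220·(0.036−0.087) = -0.111.

-0.11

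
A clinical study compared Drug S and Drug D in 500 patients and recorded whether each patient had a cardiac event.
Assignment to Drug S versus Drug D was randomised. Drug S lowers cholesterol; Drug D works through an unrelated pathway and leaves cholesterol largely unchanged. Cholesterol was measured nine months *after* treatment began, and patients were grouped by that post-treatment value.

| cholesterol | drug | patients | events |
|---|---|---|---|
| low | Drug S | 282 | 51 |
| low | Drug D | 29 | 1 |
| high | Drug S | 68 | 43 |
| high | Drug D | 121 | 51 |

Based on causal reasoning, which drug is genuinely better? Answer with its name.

Drug S

Because the drug influences cholesterol, cholesterol is a post-treatment mediator, not a confounder. Stratifying on it would bias the estimate; the causal effect is the crude pooled difference.
Pooled: Drug S 26.9% vs Drug D 34.7%; Drug S is lower overall.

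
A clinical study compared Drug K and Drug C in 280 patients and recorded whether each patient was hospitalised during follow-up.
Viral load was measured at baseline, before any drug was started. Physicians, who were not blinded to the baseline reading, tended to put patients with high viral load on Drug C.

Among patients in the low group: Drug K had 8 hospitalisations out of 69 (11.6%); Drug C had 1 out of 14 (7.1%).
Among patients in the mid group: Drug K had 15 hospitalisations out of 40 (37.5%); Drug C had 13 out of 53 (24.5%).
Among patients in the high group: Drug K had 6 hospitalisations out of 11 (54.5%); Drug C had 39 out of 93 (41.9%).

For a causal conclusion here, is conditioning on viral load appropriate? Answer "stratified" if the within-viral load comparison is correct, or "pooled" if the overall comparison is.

stratified

Viral load differs across drugs for reasons unrelated to any effect of the drug itself, and it separately predicts the outcome — a classic confounder. We must compare within viral load levels.
Within each level — low: 11.6% vs 7.1%; mid: 37.5% vs 24.5%; high: 54.5% vs 41.9% — Drug C is lower every time.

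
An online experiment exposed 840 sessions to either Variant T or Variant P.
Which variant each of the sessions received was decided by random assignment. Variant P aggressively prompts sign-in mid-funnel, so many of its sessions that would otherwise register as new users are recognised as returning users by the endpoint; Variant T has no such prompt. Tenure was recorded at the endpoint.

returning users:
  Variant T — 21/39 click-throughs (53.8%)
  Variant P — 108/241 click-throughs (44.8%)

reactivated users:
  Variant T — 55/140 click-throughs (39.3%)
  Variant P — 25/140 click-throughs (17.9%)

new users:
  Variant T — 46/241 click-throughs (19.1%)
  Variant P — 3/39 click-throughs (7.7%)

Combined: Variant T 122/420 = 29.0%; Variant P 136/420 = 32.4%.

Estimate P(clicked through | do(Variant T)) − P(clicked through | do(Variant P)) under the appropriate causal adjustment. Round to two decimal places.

Within every user tenure level Variant T has the higher rate, yet pooled Variant P does — Simpson's reversal.
Because the variant influences user tenure, user tenure is a post-treatment mediator, not a confounder. Stratifying on it would bias the estimate; the causal effect is the crude pooled difference.
The causal difference is the pooled difference: 0.290 − 0.324 = -0.033.

-0.03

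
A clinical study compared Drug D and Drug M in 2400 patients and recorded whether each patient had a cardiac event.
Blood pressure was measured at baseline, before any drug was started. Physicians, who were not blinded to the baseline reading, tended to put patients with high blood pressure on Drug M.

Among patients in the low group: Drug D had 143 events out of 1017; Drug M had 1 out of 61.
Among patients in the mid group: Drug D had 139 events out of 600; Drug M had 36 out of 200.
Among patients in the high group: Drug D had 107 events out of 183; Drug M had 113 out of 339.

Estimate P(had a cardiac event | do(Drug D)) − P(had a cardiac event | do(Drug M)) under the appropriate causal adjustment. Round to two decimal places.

Since blood pressure is a pre-existing factor (not a product of the drug) and it affects the outcome on its own, it is a confounder. The stratified rates, not the pooled rate, identify the causal effect.
Adjusting over the population distribution of blood pressure: 0.449·(0.141−0.016) + 0.333·(0.232−0.180) + 0.217·(0.585−0.333) = +0.128.

+0.13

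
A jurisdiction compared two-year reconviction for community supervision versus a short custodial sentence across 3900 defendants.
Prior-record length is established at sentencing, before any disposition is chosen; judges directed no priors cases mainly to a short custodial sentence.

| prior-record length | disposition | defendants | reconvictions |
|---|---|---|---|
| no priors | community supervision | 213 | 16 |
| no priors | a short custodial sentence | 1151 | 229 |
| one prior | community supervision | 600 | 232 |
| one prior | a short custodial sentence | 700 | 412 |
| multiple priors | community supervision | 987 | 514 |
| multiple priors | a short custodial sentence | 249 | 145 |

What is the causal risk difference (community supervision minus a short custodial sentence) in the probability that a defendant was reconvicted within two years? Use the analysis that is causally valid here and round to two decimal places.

Within every prior-record length level community supervision has the lower rate, yet pooled a short custodial sentence does — Simpson's reversal.
The imbalance in prior-record length arose from how defendants were allocated, not from anything the disposition did; and prior-record length independently affects the outcome. The pooled gap is confounded — condition on prior-record length.
Adjusting over the population distribution of prior-record length: 0.350·(0.075−0.199) + 0.333·(0.387−0.589) + 0.317·(0.521−0.582) = -0.130.

-0.13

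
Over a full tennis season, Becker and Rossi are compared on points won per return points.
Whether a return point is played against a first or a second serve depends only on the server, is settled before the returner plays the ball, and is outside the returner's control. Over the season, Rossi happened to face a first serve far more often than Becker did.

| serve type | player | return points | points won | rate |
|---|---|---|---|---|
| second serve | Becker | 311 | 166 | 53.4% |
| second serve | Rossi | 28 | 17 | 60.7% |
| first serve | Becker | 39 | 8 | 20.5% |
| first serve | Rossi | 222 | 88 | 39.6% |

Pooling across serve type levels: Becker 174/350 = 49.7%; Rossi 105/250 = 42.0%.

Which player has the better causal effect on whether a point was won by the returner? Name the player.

Rossi

Rossi is higher inside every serve type stratum but Becker is higher in aggregate. Whether to stratify depends on how serve type relates to the player.
Here serve type is a common cause — it drives both which player a case falls under and the outcome. The crude comparison mixes populations; the stratum-specific rates are the causally relevant ones.
Within each level — second serve: 53.4% vs 60.7%; first serve: 20.5% vs 39.6% — Rossi is higher every time.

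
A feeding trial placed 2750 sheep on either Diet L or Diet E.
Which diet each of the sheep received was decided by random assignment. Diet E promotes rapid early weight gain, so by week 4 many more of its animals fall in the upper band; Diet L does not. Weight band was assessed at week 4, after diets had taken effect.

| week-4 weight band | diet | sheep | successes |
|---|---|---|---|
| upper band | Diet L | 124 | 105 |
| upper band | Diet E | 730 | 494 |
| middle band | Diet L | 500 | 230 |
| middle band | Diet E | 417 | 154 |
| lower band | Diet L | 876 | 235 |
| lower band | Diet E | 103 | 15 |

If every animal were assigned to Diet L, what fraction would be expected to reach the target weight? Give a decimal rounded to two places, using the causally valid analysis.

0.38

Week-4 weight band is recorded after the diet and is itself shifted by it — it sits on the causal path from diet to outcome. Conditioning on a mediator would strip out part of the effect we want; the pooled comparison gives the total causal effect.
So P(outcome | do(Diet L)) is just the pooled rate for Diet L: 570/1500 = 0.380.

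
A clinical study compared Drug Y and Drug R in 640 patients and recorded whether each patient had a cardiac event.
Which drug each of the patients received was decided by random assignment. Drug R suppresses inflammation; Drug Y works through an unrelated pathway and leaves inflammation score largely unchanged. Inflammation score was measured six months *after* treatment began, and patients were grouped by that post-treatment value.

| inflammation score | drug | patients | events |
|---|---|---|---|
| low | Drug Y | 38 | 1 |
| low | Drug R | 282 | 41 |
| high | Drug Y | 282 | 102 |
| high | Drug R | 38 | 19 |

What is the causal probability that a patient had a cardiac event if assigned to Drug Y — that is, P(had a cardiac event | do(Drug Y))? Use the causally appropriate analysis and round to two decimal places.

The inflammation score-specific comparison favours Drug Y throughout, but the pooled figures favour Drug R. The question is whether to condition on inflammation score.
Inflammation score here is a post-treatment variable shaped by the drug; conditioning on it would introduce bias rather than remove it. The overall comparison is the causal one.
So P(outcome | do(Drug Y)) is just the pooled rate for Drug Y: 103/320 = 0.322.

0.32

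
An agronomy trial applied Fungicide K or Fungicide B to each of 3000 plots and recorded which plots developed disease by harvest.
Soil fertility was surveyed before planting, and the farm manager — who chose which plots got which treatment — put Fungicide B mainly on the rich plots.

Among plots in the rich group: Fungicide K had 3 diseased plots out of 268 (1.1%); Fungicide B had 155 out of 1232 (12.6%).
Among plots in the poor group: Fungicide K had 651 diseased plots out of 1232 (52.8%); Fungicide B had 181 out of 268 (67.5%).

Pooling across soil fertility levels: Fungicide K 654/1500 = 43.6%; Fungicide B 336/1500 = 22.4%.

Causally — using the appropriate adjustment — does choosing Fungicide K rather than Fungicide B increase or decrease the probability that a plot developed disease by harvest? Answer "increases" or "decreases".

Soil fertility differs across fungicides for reasons unrelated to any effect of the fungicide itself, and it separately predicts the outcome — a classic confounder. We must compare within soil fertility levels.
Within each level — rich: 1.1% vs 12.6%; poor: 52.8% vs 67.5% — Fungicide K is lower every time.

decreases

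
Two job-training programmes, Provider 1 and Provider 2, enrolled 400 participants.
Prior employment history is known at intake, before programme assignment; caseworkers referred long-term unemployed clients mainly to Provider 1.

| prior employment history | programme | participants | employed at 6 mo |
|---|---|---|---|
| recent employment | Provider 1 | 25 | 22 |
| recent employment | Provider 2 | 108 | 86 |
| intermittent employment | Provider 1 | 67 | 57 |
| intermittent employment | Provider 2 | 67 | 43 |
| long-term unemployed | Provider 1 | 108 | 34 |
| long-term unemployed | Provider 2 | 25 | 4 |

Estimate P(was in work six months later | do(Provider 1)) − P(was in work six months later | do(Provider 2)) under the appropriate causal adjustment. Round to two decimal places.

Nothing the programme does changes prior employment history; the imbalance is an allocation artefact. With prior employment history also predicting the outcome, the pooled figure is confounded, and the within-stratum comparison is the causal one.
Adjusting over the population distribution of prior employment history: 0.333·(0.880−0.796) + 0.335·(0.851−0.642) + 0.333·(0.315−0.160) = +0.149.

+0.15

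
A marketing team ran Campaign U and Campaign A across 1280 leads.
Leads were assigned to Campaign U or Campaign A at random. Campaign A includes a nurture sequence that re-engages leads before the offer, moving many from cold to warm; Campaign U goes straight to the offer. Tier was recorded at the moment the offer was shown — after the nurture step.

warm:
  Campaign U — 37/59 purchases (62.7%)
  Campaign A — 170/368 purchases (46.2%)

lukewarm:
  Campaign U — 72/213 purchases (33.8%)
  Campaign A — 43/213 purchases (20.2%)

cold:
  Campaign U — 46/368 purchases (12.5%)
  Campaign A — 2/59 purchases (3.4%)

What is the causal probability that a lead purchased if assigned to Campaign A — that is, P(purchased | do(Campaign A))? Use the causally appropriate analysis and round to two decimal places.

Campaign U is higher inside every engagement tier stratum but Campaign A is higher in aggregate. Whether to stratify depends on how engagement tier relates to the campaign.
Engagement tier here is a post-treatment variable shaped by the campaign; conditioning on it would introduce bias rather than remove it. The overall comparison is the causal one.
So P(outcome | do(Campaign A)) is just the pooled rate for Campaign A: 215/640 = 0.336.

0.34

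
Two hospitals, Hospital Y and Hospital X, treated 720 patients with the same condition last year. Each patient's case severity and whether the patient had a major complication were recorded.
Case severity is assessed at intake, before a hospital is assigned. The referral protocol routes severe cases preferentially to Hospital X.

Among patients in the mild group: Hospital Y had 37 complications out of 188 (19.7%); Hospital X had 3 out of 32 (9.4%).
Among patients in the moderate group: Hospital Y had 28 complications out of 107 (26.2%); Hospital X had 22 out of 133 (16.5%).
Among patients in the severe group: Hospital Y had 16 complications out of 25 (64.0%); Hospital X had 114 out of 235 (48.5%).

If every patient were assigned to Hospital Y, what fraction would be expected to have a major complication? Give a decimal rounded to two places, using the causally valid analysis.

0.38

Within every case severity level Hospital X has the lower rate, yet pooled Hospital Y does — Simpson's reversal.
Case severity differs across hospitals for reasons unrelated to any effect of the hospital itself, and it separately predicts the outcome — a classic confounder. We must compare within case severity levels.
Standardising Hospital Y to the population case severity mix: 0.306·37/188 + 0.333·28/107 + 0.361·16/25 = 0.378.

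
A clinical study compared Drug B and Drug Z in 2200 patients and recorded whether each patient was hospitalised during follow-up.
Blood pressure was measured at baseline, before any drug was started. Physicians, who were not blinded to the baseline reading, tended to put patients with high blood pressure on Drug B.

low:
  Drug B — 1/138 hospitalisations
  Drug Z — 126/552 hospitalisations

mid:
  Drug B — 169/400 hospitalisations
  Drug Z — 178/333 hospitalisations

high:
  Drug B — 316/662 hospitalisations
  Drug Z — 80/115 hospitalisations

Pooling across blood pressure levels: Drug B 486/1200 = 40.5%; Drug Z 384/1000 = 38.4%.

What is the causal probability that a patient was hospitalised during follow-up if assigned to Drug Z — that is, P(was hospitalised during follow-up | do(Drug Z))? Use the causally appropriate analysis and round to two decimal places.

0.50

Drug B is lower inside every blood pressure stratum but Drug Z is lower in aggregate. Whether to stratify depends on how blood pressure relates to the drug.
The imbalance in blood pressure arose from how patients were allocated, not from anything the drug did; and blood pressure independently affects the outcome. The pooled gap is confounded — condition on blood pressure.
Standardising Drug Z to the population blood pressure mix: 0.314·126/552 + 0.333·178/333 + 0.353·80/115 = 0.495.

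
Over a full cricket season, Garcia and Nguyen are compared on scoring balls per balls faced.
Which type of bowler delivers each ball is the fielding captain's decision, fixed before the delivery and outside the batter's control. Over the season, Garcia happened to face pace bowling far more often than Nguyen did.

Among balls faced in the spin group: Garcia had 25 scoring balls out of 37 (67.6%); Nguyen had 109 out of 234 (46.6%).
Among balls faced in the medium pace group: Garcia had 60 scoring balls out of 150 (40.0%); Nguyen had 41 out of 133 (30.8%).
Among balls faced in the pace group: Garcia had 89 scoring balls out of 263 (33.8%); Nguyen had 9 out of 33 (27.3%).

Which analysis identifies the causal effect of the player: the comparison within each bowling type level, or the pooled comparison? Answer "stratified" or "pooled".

stratified

Since bowling type is a pre-existing factor (not a product of the player) and it affects the outcome on its own, it is a confounder. The stratified rates, not the pooled rate, identify the causal effect.
Within each level — spin: 67.6% vs 46.6%; medium pace: 40.0% vs 30.8%; pace: 33.8% vs 27.3% — Garcia is higher every time.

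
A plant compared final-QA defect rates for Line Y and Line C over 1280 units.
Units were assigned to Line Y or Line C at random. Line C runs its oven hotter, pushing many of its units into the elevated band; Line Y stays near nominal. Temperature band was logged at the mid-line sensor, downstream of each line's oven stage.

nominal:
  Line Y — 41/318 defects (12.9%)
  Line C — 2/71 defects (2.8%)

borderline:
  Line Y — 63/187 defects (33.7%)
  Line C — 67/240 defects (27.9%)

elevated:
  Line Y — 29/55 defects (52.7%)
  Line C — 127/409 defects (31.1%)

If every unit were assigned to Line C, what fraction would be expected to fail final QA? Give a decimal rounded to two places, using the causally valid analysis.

0.27

Because the line influences in-process temperature band, in-process temperature band is a post-treatment mediator, not a confounder. Stratifying on it would bias the estimate; the causal effect is the crude pooled difference.
So P(outcome | do(Line C)) is just the pooled rate for Line C: 196/720 = 0.272.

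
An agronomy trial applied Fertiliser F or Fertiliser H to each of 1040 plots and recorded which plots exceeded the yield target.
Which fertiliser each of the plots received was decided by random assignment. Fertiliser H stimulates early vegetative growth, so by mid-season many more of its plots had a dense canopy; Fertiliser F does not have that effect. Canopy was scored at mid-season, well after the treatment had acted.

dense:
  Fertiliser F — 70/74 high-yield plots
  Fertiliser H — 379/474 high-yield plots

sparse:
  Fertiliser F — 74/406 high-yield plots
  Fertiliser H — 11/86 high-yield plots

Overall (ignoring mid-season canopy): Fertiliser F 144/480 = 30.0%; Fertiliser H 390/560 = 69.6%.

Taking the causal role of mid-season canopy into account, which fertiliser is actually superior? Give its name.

Fertiliser H

Fertiliser F is higher inside every mid-season canopy stratum but Fertiliser H is higher in aggregate. Whether to stratify depends on how mid-season canopy relates to the fertiliser.
Because the fertiliser influences mid-season canopy, mid-season canopy is a post-treatment mediator, not a confounder. Stratifying on it would bias the estimate; the causal effect is the crude pooled difference.
Pooled: Fertiliser F 30.0% vs Fertiliser H 69.6%; Fertiliser H is higher overall.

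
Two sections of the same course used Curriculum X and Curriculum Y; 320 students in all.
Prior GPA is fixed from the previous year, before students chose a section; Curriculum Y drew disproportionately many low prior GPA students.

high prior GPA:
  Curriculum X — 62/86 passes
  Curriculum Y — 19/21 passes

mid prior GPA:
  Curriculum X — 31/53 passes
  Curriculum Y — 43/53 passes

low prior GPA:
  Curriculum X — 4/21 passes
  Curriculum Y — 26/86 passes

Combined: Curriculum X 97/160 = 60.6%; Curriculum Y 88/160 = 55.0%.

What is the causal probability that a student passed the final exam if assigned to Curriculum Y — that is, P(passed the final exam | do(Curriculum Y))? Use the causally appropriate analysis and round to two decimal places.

The stratified and pooled comparisons disagree (Curriculum Y wins within each prior GPA band; Curriculum X wins overall), so the answer turns on the causal role of prior GPA band.
Since prior GPA band is a pre-existing factor (not a product of the teaching method) and it affects the outcome on its own, it is a confounder. The stratified rates, not the pooled rate, identify the causal effect.
Standardising Curriculum Y to the population prior GPA band mix: 0.334·19/21 + 0.331·43/53 + 0.334·26/86 = 0.672.

0.67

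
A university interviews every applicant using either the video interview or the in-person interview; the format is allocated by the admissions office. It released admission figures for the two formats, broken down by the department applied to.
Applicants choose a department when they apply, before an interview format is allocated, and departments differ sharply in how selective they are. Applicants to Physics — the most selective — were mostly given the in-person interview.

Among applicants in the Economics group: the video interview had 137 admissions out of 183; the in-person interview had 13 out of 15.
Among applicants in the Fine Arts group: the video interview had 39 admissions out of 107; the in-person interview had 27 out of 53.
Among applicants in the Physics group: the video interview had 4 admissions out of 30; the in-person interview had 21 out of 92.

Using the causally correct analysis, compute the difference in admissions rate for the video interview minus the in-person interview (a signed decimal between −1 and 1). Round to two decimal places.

-0.12

the in-person interview is higher inside every department stratum but the video interview is higher in aggregate. Whether to stratify depends on how department relates to the interview format.
Here department is a common cause — it drives both which interview format a case falls under and the outcome. The crude comparison mixes populations; the stratum-specific rates are the causally relevant ones.
Adjusting over the population distribution of department: 0.412·(0.749−0.867) + 0.333·(0.364−0.509) + 0.254·(0.133−0.228) = -0.121.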